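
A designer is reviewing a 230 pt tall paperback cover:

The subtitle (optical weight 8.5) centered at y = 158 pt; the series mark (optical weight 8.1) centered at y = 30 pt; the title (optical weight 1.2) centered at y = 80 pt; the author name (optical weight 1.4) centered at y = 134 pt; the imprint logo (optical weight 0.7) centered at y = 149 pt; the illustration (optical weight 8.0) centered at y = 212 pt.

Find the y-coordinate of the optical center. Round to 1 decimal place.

y ≈ 131.5

Weights sum to 8.5 + 8.1 + 1.2 + 1.4 + 0.7 + 8.0 = 27.9.
Σw·y = 8.5·158 + 8.1·30 + 1.2·80 + 1.4·134 + 0.7·149 + 8.0·212 = 3669.9, so ȳ = 3669.9/27.9 ≈ 131.54.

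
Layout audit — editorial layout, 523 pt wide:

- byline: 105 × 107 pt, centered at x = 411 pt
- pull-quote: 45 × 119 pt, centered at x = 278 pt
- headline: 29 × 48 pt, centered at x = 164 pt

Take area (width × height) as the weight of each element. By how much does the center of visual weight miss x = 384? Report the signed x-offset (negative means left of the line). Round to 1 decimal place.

Areas: byline 105·107 = 11235, pull-quote 45·119 = 5355, headline 29·48 = 1392. Total weight = 17982.
Σw·x = 11235·411 + 5355·278 + 1392·164 = 6334563, so x̄ = 6334563/17982 ≈ 352.27.
Difference: 352.27 − 384 ≈ -31.73.

≈ -31.7 pt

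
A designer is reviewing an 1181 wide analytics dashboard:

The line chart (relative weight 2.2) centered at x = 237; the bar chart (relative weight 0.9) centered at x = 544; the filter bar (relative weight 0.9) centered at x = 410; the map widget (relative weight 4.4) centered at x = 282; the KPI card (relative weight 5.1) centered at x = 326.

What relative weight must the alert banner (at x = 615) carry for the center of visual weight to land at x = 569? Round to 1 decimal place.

Existing Σw = 13.5 (2.2 + 0.9 + 0.9 + 4.4 + 5.1); existing moment 2.2·237 + 0.9·544 + 0.9·410 + 4.4·282 + 5.1·326 = 4283.4.
Set Σw·x/Σw = 569: (4283.4 + 615w) = 569·(13.5 + w).
Rearranging, w·(615 − 569) = 569·13.5 − 4283.4 = 3398.1, so w ≈ 3398.1/46 = 73.87.

w ≈ 73.9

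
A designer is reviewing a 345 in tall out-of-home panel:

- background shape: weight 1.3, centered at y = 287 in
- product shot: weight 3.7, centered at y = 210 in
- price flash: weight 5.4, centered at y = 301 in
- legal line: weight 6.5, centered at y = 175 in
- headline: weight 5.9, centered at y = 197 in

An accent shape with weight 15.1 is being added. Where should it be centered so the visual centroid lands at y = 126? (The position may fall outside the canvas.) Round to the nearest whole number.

New total weight: (1.3 + 3.7 + 5.4 + 6.5 + 5.9) + 15.1 = 37.9.
y: target moment 37.9×126 = 4775.4; current 1.3·287 + 3.7·210 + 5.4·301 + 6.5·175 + 5.9·197 = 5075.3; the accent shape supplies -299.9, so y = -299.9/15.1 ≈ -19.86.

y ≈ -20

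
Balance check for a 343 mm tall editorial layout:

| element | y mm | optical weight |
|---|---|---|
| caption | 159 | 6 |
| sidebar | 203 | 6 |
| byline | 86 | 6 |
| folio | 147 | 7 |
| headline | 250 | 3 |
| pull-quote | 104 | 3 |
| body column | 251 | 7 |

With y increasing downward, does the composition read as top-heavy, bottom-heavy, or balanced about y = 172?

Weights sum to 6 + 6 + 6 + 7 + 3 + 3 + 7 = 38.
Σw·y = 6536; ȳ = 6536/38 ≈ 172.00.
172.00 = 172 exactly: balanced.

balanced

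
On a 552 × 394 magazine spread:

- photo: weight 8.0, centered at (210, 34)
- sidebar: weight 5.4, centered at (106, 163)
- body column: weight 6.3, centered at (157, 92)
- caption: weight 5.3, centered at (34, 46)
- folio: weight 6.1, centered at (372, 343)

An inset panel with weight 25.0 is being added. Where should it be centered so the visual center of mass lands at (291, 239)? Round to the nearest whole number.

(425, 374)

After adding the inset panel, total weight = 8.0 + 5.4 + 6.3 + 5.3 + 6.1 + 25.0 = 56.1.
Along x: (5690.9 + 25.0·x) / 56.1 = 291 (existing moment 8.0·210 + 5.4·106 + 6.3·157 + 5.3·34 + 6.1·372 = 5690.9) ⇒ x = (16325.1 − 5690.9) / 25.0 ≈ 425.37.
Along y: (4067.9 + 25.0·y) / 56.1 = 239 (existing moment 8.0·34 + 5.4·163 + 6.3·92 + 5.3·46 + 6.1·343 = 4067.9) ⇒ y = (13407.9 − 4067.9) / 25.0 ≈ 373.60.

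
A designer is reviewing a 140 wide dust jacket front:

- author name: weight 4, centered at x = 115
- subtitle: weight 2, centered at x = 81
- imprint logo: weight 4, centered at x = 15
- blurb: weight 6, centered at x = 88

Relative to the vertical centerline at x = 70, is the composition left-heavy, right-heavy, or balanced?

Σw = 4 + 2 + 4 + 6 = 16.
x-moment: 4·115 + 2·81 + 4·15 + 6·88 = 1210; centroid 1210/16 ≈ 75.62.
75.6 vs midline 70 → right-heavy.

right-heavy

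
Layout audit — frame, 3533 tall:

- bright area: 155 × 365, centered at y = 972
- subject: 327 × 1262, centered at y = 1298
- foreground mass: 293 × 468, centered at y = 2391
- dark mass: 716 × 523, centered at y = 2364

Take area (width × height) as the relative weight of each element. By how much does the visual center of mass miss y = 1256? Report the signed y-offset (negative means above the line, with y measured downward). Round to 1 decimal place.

Taking area as weight: bright area 155·365 = 56575, subject 327·1262 = 412674, foreground mass 293·468 = 137124, dark mass 716·523 = 374468. Sum 980841.
y: (56575·972 + 412674·1298 + 137124·2391 + 374468·2364) / 980841 = 1803747588 / 980841 ≈ 1838.98
Offset from y = 1256: 1838.98 − 1256 ≈ 582.98.

≈ 583.0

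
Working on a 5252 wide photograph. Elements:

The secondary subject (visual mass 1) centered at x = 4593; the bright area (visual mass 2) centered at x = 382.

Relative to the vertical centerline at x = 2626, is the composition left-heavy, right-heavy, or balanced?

Total weight = 1 + 2 = 3.
x: (1·4593 + 2·382) / 3 = 5357 / 3 ≈ 1785.67
1785.7 lies left of the midline 2626, so the layout is left-heavy.

left-heavy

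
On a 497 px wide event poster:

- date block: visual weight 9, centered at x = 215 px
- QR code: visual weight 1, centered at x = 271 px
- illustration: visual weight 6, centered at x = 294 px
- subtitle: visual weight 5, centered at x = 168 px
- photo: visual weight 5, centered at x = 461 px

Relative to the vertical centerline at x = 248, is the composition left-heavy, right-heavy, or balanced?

Weights sum to 9 + 1 + 6 + 5 + 5 = 26.
Σw·x = 9·215 + 1·271 + 6·294 + 5·168 + 5·461 = 7115, so x̄ = 7115/26 ≈ 273.65.
273.7 lies right of the midline 248, so the layout is right-heavy.

right-heavy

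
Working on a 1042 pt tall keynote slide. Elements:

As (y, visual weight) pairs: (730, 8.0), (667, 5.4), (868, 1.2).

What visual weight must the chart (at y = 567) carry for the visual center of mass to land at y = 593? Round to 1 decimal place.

Existing Σw = 14.6 (8.0 + 5.4 + 1.2); existing moment 8.0·730 + 5.4·667 + 1.2·868 = 10483.4.
Set Σw·y/Σw = 593: (10483.4 + 567w) = 593·(14.6 + w).
Rearranging, w·(567 − 593) = 593·14.6 − 10483.4 = -1825.6, so w ≈ -1825.6/-26 = 70.22.

w ≈ 70.2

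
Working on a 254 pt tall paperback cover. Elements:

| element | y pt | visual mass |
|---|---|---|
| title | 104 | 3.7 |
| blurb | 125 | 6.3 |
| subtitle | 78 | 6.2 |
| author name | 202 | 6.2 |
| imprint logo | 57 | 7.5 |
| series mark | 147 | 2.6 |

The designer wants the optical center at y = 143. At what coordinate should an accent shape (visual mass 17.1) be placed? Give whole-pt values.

With the accent shape, Σw becomes 3.7 + 6.3 + 6.2 + 6.2 + 7.5 + 2.6 + 17.1 = 49.6.
Along y: (3718.0 + 17.1·y) / 49.6 = 143 (existing moment 3.7·104 + 6.3·125 + 6.2·78 + 6.2·202 + 7.5·57 + 2.6·147 = 3718.0) ⇒ y = (7092.8 − 3718.0) / 17.1 ≈ 197.36.

y ≈ 197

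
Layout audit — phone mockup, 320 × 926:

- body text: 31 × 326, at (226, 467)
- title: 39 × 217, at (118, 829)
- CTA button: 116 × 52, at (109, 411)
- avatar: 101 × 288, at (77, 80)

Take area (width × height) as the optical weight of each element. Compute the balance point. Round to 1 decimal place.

Areas: body text 31·326 = 10106, title 39·217 = 8463, CTA button 116·52 = 6032, avatar 101·288 = 29088. Total weight = 53689.
Σw·x = 10106·226 + 8463·118 + 6032·109 + 29088·77 = 6179854, so x̄ = 6179854/53689 ≈ 115.10.
Σw·y = 10106·467 + 8463·829 + 6032·411 + 29088·80 = 16541521, so ȳ = 16541521/53689 ≈ 308.10.

(115.1, 308.1)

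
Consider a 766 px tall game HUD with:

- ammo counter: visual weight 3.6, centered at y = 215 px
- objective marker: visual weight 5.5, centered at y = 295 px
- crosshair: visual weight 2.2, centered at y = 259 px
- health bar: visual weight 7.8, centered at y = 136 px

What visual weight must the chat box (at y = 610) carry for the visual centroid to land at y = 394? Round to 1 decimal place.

w ≈ 16.2

Fixed elements: Σw = 3.6 + 5.5 + 2.2 + 7.8 = 19.1, Σw·y = 3.6·215 + 5.5·295 + 2.2·259 + 7.8·136 = 4027.1.
Set Σw·y/Σw = 394: (4027.1 + 610w) = 394·(19.1 + w).
So w = (394·19.1 − 4027.1)/(610 − 394) = 3498.3/216 ≈ 16.20.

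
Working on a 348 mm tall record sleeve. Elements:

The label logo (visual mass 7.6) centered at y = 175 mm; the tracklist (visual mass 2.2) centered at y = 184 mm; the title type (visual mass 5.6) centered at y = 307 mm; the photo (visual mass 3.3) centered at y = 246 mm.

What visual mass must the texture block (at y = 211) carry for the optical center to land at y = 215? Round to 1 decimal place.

w ≈ 61.3

Known weights sum to 7.6 + 2.2 + 5.6 + 3.3 = 18.7; their moment is 7.6·175 + 2.2·184 + 5.6·307 + 3.3·246 = 4265.8.
Set Σw·y/Σw = 215: (4265.8 + 211w) = 215·(18.7 + w).
Solving: w = (215·18.7 − 4265.8) / (211 − 215) = -245.3 / -4 ≈ 61.33.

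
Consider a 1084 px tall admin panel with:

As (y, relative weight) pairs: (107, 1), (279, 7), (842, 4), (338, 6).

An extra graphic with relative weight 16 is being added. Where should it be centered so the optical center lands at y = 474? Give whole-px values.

New total weight: (1 + 7 + 4 + 6) + 16 = 34.
y: target moment 34×474 = 16116; current 1·107 + 7·279 + 4·842 + 6·338 = 7456; the extra graphic supplies 8660, so y = 8660/16 ≈ 541.25.

y ≈ 541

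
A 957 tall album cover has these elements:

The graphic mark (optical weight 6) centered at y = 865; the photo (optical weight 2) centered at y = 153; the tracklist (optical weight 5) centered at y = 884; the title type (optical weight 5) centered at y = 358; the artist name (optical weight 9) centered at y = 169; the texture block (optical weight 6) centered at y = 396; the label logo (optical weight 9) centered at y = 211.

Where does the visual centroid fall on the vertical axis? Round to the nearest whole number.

Σw = 6 + 2 + 5 + 5 + 9 + 6 + 9 = 42.
y: (6·865 + 2·153 + 5·884 + 5·358 + 9·169 + 6·396 + 9·211) / 42 = 17502 / 42 ≈ 416.71

y ≈ 417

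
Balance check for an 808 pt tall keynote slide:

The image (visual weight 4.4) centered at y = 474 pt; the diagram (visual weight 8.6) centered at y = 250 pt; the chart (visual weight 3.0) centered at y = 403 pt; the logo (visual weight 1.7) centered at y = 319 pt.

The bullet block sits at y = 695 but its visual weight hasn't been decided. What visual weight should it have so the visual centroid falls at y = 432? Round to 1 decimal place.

Fixed elements: Σw = 4.4 + 8.6 + 3.0 + 1.7 = 17.7, Σw·y = 4.4·474 + 8.6·250 + 3.0·403 + 1.7·319 = 5986.9.
Set Σw·y/Σw = 432: (5986.9 + 695w) = 432·(17.7 + w).
Rearranging, w·(695 − 432) = 432·17.7 − 5986.9 = 1659.5, so w ≈ 1659.5/263 = 6.31.

w ≈ 6.3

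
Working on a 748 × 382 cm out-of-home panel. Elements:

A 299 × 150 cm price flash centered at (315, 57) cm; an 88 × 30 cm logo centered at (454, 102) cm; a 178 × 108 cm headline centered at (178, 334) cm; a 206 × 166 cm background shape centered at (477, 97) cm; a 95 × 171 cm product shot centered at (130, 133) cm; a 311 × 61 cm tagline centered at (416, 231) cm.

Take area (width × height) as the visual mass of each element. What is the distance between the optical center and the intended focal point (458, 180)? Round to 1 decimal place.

≈ 133.0 cm

Taking area as weight: price flash 299·150 = 44850, logo 88·30 = 2640, headline 178·108 = 19224, background shape 206·166 = 34196, product shot 95·171 = 16245, tagline 311·61 = 18971. Sum 136126.
x: moment 45063460 / weight 136126 ≈ 331.04
Σw·y = 19106444; ȳ = 19106444/136126 ≈ 140.36.
From (458, 180): dx = -126.96, dy = -39.64, so the distance is √(dx²+dy²) ≈ 133.00.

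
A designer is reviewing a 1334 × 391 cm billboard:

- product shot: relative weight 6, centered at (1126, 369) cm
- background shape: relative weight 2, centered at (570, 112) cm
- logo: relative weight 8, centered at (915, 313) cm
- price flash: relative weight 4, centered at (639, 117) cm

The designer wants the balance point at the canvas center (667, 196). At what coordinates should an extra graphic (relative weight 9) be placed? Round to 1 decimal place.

(174.6, 30.4)

With the extra graphic, Σw becomes 6 + 2 + 8 + 4 + 9 = 29.
Along x: (17772 + 9·x) / 29 = 667 (existing moment 6·1126 + 2·570 + 8·915 + 4·639 = 17772) ⇒ x = (19343 − 17772) / 9 ≈ 174.56.
Along y: (5410 + 9·y) / 29 = 196 (existing moment 6·369 + 2·112 + 8·313 + 4·117 = 5410) ⇒ y = (5684 − 5410) / 9 ≈ 30.44.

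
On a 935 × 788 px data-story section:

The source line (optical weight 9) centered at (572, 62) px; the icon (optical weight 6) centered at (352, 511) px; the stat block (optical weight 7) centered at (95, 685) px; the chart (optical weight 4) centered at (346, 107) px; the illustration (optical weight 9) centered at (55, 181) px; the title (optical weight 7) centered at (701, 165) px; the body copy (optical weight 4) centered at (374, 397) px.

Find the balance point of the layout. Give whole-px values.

(352, 287)

Weights sum to 9 + 6 + 7 + 4 + 9 + 7 + 4 = 46.
Σw·x = 9·572 + 6·352 + 7·95 + 4·346 + 9·55 + 7·701 + 4·374 = 16207, so x̄ = 16207/46 ≈ 352.33.
Σw·y = 9·62 + 6·511 + 7·685 + 4·107 + 9·181 + 7·165 + 4·397 = 13219, so ȳ = 13219/46 ≈ 287.37.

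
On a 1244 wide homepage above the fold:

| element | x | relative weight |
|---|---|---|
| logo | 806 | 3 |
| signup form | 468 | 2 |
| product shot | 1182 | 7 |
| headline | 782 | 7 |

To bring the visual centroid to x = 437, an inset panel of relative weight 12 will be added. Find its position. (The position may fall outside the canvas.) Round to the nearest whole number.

After adding the inset panel, total weight = 3 + 2 + 7 + 7 + 12 = 31.
Along x: (17102 + 12·x) / 31 = 437 (existing moment 3·806 + 2·468 + 7·1182 + 7·782 = 17102) ⇒ x = (13547 − 17102) / 12 ≈ -296.25.

x ≈ -296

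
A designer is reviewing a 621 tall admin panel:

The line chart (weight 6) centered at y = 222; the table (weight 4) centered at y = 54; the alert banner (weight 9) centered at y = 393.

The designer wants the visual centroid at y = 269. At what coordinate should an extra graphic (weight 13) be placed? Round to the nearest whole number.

New total weight: (6 + 4 + 9) + 13 = 32.
Along y: (5085 + 13·y) / 32 = 269 (existing moment 6·222 + 4·54 + 9·393 = 5085) ⇒ y = (8608 − 5085) / 13 ≈ 271.00.

y ≈ 271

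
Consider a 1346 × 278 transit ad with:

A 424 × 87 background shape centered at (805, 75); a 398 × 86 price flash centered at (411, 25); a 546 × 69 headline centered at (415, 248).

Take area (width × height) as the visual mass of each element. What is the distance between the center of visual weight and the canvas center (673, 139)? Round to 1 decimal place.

Taking area as weight: background shape 424·87 = 36888, price flash 398·86 = 34228, headline 546·69 = 37674. Sum 108790.
x: (36888·805 + 34228·411 + 37674·415) / 108790 = 59397258 / 108790 ≈ 545.98
y: (36888·75 + 34228·25 + 37674·248) / 108790 = 12965452 / 108790 ≈ 119.18
Offset from (673, 139): Δx ≈ -127.02, Δy ≈ -19.82; distance = √(Δx² + Δy²) ≈ 128.56.

≈ 128.6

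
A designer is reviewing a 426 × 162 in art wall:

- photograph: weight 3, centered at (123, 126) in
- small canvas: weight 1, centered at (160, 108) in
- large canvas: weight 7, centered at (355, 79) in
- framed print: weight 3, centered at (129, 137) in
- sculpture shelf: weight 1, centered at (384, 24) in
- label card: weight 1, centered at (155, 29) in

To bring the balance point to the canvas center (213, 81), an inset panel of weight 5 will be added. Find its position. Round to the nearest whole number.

(107, 40)

After adding the inset panel, total weight = 3 + 1 + 7 + 3 + 1 + 1 + 5 = 21.
x: target moment 21×213 = 4473; current 3·123 + 1·160 + 7·355 + 3·129 + 1·384 + 1·155 = 3940; the inset panel supplies 533, so x = 533/5 ≈ 106.60.
y: target moment 21×81 = 1701; current 3·126 + 1·108 + 7·79 + 3·137 + 1·24 + 1·29 = 1503; the inset panel supplies 198, so y = 198/5 ≈ 39.60.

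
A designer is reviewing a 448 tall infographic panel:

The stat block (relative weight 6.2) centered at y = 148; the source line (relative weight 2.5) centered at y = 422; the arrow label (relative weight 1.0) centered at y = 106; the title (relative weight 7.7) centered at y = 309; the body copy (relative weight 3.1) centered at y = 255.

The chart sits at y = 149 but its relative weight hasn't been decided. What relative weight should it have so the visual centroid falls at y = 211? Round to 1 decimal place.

w ≈ 14.9

Fixed elements: Σw = 6.2 + 2.5 + 1.0 + 7.7 + 3.1 = 20.5, Σw·y = 6.2·148 + 2.5·422 + 1.0·106 + 7.7·309 + 3.1·255 = 5248.4.
Balance at y = 211 requires (5248.4 + w·149) / (20.5 + w) = 211.
So w = (211·20.5 − 5248.4)/(149 − 211) = -922.9/-62 ≈ 14.89.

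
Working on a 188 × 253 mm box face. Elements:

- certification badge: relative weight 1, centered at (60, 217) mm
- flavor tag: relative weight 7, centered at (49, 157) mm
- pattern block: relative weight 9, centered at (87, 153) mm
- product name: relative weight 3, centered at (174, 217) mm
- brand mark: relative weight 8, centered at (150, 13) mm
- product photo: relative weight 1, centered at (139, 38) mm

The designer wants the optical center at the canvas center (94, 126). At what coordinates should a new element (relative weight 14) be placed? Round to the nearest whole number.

(71, 138)

With the new element, Σw becomes 1 + 7 + 9 + 3 + 8 + 1 + 14 = 43.
Along x: (3047 + 14·x) / 43 = 94 (existing moment 1·60 + 7·49 + 9·87 + 3·174 + 8·150 + 1·139 = 3047) ⇒ x = (4042 − 3047) / 14 ≈ 71.07.
Along y: (3486 + 14·y) / 43 = 126 (existing moment 1·217 + 7·157 + 9·153 + 3·217 + 8·13 + 1·38 = 3486) ⇒ y = (5418 − 3486) / 14 ≈ 138.00.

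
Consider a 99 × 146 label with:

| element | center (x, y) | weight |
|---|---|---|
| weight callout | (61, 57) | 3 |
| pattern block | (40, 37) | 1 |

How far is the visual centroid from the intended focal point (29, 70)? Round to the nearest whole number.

≈ 32

Weights sum to 3 + 1 = 4.
Σw·x = 3·61 + 1·40 = 223, so x̄ = 223/4 ≈ 55.75.
Σw·y = 3·57 + 1·37 = 208, so ȳ = 208/4 ≈ 52.00.
Relative to (29, 70): Δ = (26.75, -18.00); |Δ| = √(26.75² + -18.00²) ≈ 32.24.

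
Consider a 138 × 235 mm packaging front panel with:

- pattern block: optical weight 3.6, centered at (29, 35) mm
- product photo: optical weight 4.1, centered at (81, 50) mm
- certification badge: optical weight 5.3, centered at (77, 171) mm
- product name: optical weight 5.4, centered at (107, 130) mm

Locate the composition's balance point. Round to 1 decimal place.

(77.3, 105.4)

Total weight = 3.6 + 4.1 + 5.3 + 5.4 = 18.4.
Σw·x = 3.6·29 + 4.1·81 + 5.3·77 + 5.4·107 = 1422.4, so x̄ = 1422.4/18.4 ≈ 77.30.
Σw·y = 3.6·35 + 4.1·50 + 5.3·171 + 5.4·130 = 1939.3, so ȳ = 1939.3/18.4 ≈ 105.40.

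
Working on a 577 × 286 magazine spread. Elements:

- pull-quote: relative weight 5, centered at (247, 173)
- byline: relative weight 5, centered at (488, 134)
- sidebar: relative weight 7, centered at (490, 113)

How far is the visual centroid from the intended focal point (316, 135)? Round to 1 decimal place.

≈ 102.0

Weights sum to 5 + 5 + 7 = 17.
x: (5·247 + 5·488 + 7·490) / 17 = 7105 / 17 ≈ 417.94
y: (5·173 + 5·134 + 7·113) / 17 = 2326 / 17 ≈ 136.82
From (316, 135): dx = 101.94, dy = 1.82, so the distance is √(dx²+dy²) ≈ 101.96.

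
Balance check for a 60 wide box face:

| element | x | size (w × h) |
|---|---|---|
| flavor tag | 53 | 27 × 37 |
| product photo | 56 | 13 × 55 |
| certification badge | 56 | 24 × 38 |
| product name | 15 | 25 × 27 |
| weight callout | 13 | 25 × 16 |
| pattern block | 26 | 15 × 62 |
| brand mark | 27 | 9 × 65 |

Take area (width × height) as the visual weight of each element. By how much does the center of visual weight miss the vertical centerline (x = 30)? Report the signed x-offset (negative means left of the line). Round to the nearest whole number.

Areas: flavor tag 27·37 = 999, product photo 13·55 = 715, certification badge 24·38 = 912, product name 25·27 = 675, weight callout 25·16 = 400, pattern block 15·62 = 930, brand mark 9·65 = 585. Total weight = 5216.
x: moment 199359 / weight 5216 ≈ 38.22
Offset from x = 30: 38.22 − 30 ≈ 8.22.

≈ 8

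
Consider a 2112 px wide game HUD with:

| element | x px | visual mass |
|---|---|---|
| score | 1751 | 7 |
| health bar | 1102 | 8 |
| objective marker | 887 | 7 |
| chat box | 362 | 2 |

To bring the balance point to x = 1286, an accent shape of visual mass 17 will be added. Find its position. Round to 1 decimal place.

x ≈ 1454.1

With the accent shape, Σw becomes 7 + 8 + 7 + 2 + 17 = 41.
x: target moment 41×1286 = 52726; current 7·1751 + 8·1102 + 7·887 + 2·362 = 28006; the accent shape supplies 24720, so x = 24720/17 ≈ 1454.12.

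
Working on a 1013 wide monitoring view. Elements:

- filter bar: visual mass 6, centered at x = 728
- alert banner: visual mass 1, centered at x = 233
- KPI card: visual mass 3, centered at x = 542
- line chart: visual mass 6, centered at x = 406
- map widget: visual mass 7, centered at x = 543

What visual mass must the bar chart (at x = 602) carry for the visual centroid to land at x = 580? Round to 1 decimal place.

Fixed elements: Σw = 6 + 1 + 3 + 6 + 7 = 23, Σw·x = 6·728 + 1·233 + 3·542 + 6·406 + 7·543 = 12464.
Balance at x = 580 requires (12464 + w·602) / (23 + w) = 580.
Rearranging, w·(602 − 580) = 580·23 − 12464 = 876, so w ≈ 876/22 = 39.82.

w ≈ 39.8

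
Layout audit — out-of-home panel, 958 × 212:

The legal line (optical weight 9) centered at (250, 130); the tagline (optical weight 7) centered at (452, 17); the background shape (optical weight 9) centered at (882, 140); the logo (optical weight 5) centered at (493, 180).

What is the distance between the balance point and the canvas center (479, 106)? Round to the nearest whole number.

Weights sum to 9 + 7 + 9 + 5 = 30.
x: (9·250 + 7·452 + 9·882 + 5·493) / 30 = 15817 / 30 ≈ 527.23
y: (9·130 + 7·17 + 9·140 + 5·180) / 30 = 3449 / 30 ≈ 114.97
Offset from (479, 106): Δx ≈ 48.23, Δy ≈ 8.97; distance = √(Δx² + Δy²) ≈ 49.06.

≈ 49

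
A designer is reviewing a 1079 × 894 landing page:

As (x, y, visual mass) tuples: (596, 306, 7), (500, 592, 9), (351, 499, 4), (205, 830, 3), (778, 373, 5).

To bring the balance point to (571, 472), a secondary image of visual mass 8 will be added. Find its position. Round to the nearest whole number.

After adding the secondary image, total weight = 7 + 9 + 4 + 3 + 5 + 8 = 36.
Along x: (14581 + 8·x) / 36 = 571 (existing moment 7·596 + 9·500 + 4·351 + 3·205 + 5·778 = 14581) ⇒ x = (20556 − 14581) / 8 ≈ 746.88.
Along y: (13821 + 8·y) / 36 = 472 (existing moment 7·306 + 9·592 + 4·499 + 3·830 + 5·373 = 13821) ⇒ y = (16992 − 13821) / 8 ≈ 396.38.

(747, 396)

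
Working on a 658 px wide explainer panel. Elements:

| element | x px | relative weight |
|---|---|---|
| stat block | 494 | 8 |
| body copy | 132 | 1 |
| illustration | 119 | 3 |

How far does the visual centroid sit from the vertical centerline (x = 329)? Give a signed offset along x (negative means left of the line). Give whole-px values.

Total weight = 8 + 1 + 3 = 12.
Σw·x = 8·494 + 1·132 + 3·119 = 4441, so x̄ = 4441/12 ≈ 370.08.
Difference: 370.08 − 329 ≈ 41.08.

≈ 41 px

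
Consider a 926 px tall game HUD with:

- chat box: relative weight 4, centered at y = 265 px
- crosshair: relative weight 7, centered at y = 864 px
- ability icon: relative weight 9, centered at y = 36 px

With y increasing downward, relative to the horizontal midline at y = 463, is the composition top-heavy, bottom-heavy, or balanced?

top-heavy

Σw = 4 + 7 + 9 = 20.
y-moment: 4·265 + 7·864 + 9·36 = 7432; centroid 7432/20 ≈ 371.60.
Since 371.6 is above (smaller y than) 463, the composition reads top-heavy.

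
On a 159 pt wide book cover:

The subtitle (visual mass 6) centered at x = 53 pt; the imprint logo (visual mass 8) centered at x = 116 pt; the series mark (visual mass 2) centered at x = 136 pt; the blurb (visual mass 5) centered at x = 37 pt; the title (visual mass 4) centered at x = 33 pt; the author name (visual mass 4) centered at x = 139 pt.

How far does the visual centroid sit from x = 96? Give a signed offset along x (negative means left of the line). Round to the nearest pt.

≈ -14 pt

Σw = 6 + 8 + 2 + 5 + 4 + 4 = 29.
Σw·x = 2391; x̄ = 2391/29 ≈ 82.45.
Offset from x = 96: 82.45 − 96 ≈ -13.55.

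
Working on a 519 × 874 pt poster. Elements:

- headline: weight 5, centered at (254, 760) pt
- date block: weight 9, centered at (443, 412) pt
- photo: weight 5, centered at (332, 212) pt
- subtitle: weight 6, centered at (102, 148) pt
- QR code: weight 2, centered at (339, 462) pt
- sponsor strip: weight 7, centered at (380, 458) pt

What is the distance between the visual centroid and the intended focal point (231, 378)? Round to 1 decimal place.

≈ 91.2 pt

Total weight = 5 + 9 + 5 + 6 + 2 + 7 = 34.
Σw·x = 10867; x̄ = 10867/34 ≈ 319.62.
Σw·y = 13586; ȳ = 13586/34 ≈ 399.59.
Offset from (231, 378): Δx ≈ 88.62, Δy ≈ 21.59; distance = √(Δx² + Δy²) ≈ 91.21.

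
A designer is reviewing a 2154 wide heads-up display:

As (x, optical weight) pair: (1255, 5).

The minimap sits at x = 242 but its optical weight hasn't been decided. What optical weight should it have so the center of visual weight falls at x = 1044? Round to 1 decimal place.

w ≈ 1.3

The single fixed element contributes weight 5, moment 5·1255 = 6275.
For the centroid to hit 1044: (6275 + w·242) / (5 + w) = 1044.
Solving: w = (1044·5 − 6275) / (242 − 1044) = -1055 / -802 ≈ 1.32.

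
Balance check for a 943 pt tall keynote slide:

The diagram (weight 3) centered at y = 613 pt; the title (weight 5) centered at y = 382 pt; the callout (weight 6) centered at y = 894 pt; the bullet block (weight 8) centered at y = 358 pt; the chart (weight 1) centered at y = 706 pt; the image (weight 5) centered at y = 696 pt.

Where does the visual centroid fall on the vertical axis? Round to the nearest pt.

Weights sum to 3 + 5 + 6 + 8 + 1 + 5 = 28.
y: moment 16163 / weight 28 ≈ 577.25

y ≈ 577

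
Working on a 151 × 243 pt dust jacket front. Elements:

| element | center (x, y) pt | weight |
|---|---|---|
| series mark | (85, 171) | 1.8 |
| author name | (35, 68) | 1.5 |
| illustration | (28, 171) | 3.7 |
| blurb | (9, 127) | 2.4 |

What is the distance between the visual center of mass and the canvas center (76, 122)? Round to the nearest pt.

Total weight = 1.8 + 1.5 + 3.7 + 2.4 = 9.4.
x: (1.8·85 + 1.5·35 + 3.7·28 + 2.4·9) / 9.4 = 330.7 / 9.4 ≈ 35.18
y: (1.8·171 + 1.5·68 + 3.7·171 + 2.4·127) / 9.4 = 1347.3 / 9.4 ≈ 143.33
From (76, 122): dx = -40.82, dy = 21.33, so the distance is √(dx²+dy²) ≈ 46.06.

≈ 46 pt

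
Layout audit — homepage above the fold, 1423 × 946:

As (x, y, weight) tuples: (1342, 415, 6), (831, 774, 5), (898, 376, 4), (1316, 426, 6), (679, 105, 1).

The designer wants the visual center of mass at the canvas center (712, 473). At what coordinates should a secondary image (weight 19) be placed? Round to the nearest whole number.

With the secondary image, Σw becomes 6 + 5 + 4 + 6 + 1 + 19 = 41.
x: need Σw·x = 41·712 = 29192. Existing = 6·1342 + 5·831 + 4·898 + 6·1316 + 1·679 = 24374. Remainder 4818 / 19 ≈ 253.58.
y: need Σw·y = 41·473 = 19393. Existing = 6·415 + 5·774 + 4·376 + 6·426 + 1·105 = 10525. Remainder 8868 / 19 ≈ 466.74.

(254, 467)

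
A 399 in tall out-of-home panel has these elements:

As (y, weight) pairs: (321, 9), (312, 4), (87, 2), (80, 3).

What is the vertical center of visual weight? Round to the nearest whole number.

y ≈ 253

Total weight = 9 + 4 + 2 + 3 = 18.
y-moment: 9·321 + 4·312 + 2·87 + 3·80 = 4551; centroid 4551/18 ≈ 252.83.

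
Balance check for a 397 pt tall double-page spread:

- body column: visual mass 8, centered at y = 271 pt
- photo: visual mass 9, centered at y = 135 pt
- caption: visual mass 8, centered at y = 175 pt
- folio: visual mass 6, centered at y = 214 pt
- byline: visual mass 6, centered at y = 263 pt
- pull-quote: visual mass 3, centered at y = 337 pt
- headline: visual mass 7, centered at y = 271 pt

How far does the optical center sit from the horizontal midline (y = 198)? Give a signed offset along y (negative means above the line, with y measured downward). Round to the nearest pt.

Weights sum to 8 + 9 + 8 + 6 + 6 + 3 + 7 = 47.
y: moment 10553 / weight 47 ≈ 224.53
Against y = 198, that's 224.53 − 198 = 26.53.

≈ 27 pt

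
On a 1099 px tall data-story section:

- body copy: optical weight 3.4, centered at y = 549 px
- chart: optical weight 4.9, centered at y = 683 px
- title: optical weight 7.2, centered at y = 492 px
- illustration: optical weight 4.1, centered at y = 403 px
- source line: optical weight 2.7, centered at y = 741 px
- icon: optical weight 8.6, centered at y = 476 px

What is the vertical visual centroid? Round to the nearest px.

Σw = 3.4 + 4.9 + 7.2 + 4.1 + 2.7 + 8.6 = 30.9.
Σw·y = 16502.3; ȳ = 16502.3/30.9 ≈ 534.06.

y ≈ 534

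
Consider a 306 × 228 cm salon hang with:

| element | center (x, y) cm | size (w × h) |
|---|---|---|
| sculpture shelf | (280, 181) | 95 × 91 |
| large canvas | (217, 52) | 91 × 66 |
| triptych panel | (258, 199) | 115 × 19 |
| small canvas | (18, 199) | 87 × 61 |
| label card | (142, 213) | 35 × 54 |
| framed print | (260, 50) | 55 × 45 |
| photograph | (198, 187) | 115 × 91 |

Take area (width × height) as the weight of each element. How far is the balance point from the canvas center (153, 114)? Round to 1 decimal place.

≈ 64.0 cm

Taking area as weight: sculpture shelf 95·91 = 8645, large canvas 91·66 = 6006, triptych panel 115·19 = 2185, small canvas 87·61 = 5307, label card 35·54 = 1890, framed print 55·45 = 2475, photograph 115·91 = 10465. Sum 36973.
Σw·x = 7367108; x̄ = 7367108/36973 ≈ 199.26.
Σw·y = 5851240; ȳ = 5851240/36973 ≈ 158.26.
Relative to (153, 114): Δ = (46.26, 44.26); |Δ| = √(46.26² + 44.26²) ≈ 64.02.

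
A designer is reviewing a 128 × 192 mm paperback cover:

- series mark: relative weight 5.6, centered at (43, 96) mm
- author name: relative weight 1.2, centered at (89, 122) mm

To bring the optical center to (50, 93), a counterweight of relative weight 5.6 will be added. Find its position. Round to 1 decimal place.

New total weight: (5.6 + 1.2) + 5.6 = 12.4.
x: target moment 12.4×50 = 620.0; current 5.6·43 + 1.2·89 = 347.6; the counterweight supplies 272.4, so x = 272.4/5.6 ≈ 48.64.
y: target moment 12.4×93 = 1153.2; current 5.6·96 + 1.2·122 = 684.0; the counterweight supplies 469.2, so y = 469.2/5.6 ≈ 83.79.

(48.6, 83.8)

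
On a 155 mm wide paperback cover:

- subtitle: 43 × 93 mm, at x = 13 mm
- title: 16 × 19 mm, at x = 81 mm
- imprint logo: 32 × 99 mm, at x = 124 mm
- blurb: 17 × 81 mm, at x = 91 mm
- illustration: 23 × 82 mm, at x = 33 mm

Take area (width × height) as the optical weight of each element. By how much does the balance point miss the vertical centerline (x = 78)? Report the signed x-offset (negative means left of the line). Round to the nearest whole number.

Taking area as weight: subtitle 43·93 = 3999, title 16·19 = 304, imprint logo 32·99 = 3168, blurb 17·81 = 1377, illustration 23·82 = 1886. Sum 10734.
x: (3999·13 + 304·81 + 3168·124 + 1377·91 + 1886·33) / 10734 = 656988 / 10734 ≈ 61.21
Offset from x = 78: 61.21 − 78 ≈ -16.79.

≈ -17 mm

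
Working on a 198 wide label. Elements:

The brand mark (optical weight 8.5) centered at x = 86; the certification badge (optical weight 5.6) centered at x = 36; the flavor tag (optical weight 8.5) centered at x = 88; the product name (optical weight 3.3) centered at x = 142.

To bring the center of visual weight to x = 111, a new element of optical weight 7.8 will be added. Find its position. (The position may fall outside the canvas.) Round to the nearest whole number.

New total weight: (8.5 + 5.6 + 8.5 + 3.3) + 7.8 = 33.7.
x: target moment 33.7×111 = 3740.7; current 8.5·86 + 5.6·36 + 8.5·88 + 3.3·142 = 2149.2; the new element supplies 1591.5, so x = 1591.5/7.8 ≈ 204.04.

x ≈ 204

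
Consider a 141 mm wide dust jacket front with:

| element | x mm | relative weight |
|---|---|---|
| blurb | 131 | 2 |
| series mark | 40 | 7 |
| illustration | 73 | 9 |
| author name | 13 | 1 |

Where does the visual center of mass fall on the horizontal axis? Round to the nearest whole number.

Total weight = 2 + 7 + 9 + 1 = 19.
x: (2·131 + 7·40 + 9·73 + 1·13) / 19 = 1212 / 19 ≈ 63.79

x ≈ 64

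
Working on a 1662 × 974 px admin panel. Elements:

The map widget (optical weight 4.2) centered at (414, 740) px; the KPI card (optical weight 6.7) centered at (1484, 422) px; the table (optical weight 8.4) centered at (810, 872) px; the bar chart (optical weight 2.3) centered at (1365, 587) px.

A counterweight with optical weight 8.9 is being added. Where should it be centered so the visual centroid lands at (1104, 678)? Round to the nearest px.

With the counterweight, Σw becomes 4.2 + 6.7 + 8.4 + 2.3 + 8.9 = 30.5.
x: target moment 30.5×1104 = 33672.0; current 4.2·414 + 6.7·1484 + 8.4·810 + 2.3·1365 = 21625.1; the counterweight supplies 12046.9, so x = 12046.9/8.9 ≈ 1353.58.
y: target moment 30.5×678 = 20679.0; current 4.2·740 + 6.7·422 + 8.4·872 + 2.3·587 = 14610.3; the counterweight supplies 6068.7, so y = 6068.7/8.9 ≈ 681.88.

(1354, 682)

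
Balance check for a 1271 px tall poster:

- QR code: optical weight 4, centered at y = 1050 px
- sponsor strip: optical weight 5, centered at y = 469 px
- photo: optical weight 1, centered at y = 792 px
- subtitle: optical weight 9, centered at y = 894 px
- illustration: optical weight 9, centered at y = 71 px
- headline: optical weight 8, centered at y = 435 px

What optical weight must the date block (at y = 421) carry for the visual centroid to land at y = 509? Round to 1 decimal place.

w ≈ 13.4

Fixed elements: Σw = 4 + 5 + 1 + 9 + 9 + 8 = 36, Σw·y = 4·1050 + 5·469 + 1·792 + 9·894 + 9·71 + 8·435 = 19502.
Balance at y = 509 requires (19502 + w·421) / (36 + w) = 509.
Solving: w = (509·36 − 19502) / (421 − 509) = -1178 / -88 ≈ 13.39.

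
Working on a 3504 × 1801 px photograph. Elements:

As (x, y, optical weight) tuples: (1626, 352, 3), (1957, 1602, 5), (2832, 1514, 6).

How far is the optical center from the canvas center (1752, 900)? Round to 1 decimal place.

Total weight = 3 + 5 + 6 = 14.
x: (3·1626 + 5·1957 + 6·2832) / 14 = 31655 / 14 ≈ 2261.07
y: (3·352 + 5·1602 + 6·1514) / 14 = 18150 / 14 ≈ 1296.43
Relative to (1752, 900): Δ = (509.07, 396.43); |Δ| = √(509.07² + 396.43²) ≈ 645.22.

≈ 645.2 px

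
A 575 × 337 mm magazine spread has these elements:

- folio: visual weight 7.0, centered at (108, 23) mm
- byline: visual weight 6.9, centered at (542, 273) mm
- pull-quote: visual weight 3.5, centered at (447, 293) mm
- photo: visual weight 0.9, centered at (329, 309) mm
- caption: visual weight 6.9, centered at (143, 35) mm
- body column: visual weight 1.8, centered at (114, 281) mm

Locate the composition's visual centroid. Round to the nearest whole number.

(280, 152)

Total weight = 7.0 + 6.9 + 3.5 + 0.9 + 6.9 + 1.8 = 27.0.
Σw·x = 7548.3; x̄ = 7548.3/27.0 ≈ 279.57.
Σw·y = 4095.6; ȳ = 4095.6/27.0 ≈ 151.69.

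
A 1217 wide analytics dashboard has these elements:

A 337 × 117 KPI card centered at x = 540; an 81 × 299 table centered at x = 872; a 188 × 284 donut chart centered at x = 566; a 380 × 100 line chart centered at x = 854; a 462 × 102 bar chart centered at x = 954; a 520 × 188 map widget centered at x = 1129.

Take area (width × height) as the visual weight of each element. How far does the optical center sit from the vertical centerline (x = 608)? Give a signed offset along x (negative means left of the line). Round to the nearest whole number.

≈ 260

Areas: KPI card 337·117 = 39429, table 81·299 = 24219, donut chart 188·284 = 53392, line chart 380·100 = 38000, bar chart 462·102 = 47124, map widget 520·188 = 97760. Total weight = 299924.
x-moment: 39429·540 + 24219·872 + 53392·566 + 38000·854 + 47124·954 + 97760·1129 = 260409836; centroid 260409836/299924 ≈ 868.25.
Against x = 608, that's 868.25 − 608 = 260.25.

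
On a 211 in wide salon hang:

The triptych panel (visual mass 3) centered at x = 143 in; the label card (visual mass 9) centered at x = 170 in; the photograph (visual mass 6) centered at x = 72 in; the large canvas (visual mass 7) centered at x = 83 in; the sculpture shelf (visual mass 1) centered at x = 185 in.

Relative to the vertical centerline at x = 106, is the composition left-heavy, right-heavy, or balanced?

right-heavy

Σw = 3 + 9 + 6 + 7 + 1 = 26.
x: (3·143 + 9·170 + 6·72 + 7·83 + 1·185) / 26 = 3157 / 26 ≈ 121.42
Since 121.4 is right of 106, the composition reads right-heavy.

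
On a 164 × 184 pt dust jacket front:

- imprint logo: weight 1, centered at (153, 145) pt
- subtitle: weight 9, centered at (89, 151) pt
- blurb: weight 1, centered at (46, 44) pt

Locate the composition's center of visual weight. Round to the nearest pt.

(91, 141)

Σw = 1 + 9 + 1 = 11.
x-moment: 1·153 + 9·89 + 1·46 = 1000; centroid 1000/11 ≈ 90.91.
y-moment: 1·145 + 9·151 + 1·44 = 1548; centroid 1548/11 ≈ 140.73.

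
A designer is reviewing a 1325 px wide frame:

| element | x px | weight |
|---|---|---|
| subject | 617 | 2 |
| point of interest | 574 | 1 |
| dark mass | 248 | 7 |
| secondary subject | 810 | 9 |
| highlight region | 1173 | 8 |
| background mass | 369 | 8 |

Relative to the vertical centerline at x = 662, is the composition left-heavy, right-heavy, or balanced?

Σw = 2 + 1 + 7 + 9 + 8 + 8 = 35.
x: moment 23170 / weight 35 ≈ 662.00
That equals the midline 662 — balanced.

balanced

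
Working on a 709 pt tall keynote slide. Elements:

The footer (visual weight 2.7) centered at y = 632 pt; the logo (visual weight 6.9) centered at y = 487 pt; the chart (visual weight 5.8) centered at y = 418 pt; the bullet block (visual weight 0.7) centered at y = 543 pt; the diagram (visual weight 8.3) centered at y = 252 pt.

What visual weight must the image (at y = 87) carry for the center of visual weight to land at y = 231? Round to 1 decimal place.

Existing Σw = 24.4 (2.7 + 6.9 + 5.8 + 0.7 + 8.3); existing moment 2.7·632 + 6.9·487 + 5.8·418 + 0.7·543 + 8.3·252 = 9962.8.
Balance at y = 231 requires (9962.8 + w·87) / (24.4 + w) = 231.
So w = (231·24.4 − 9962.8)/(87 − 231) = -4326.4/-144 ≈ 30.04.

w ≈ 30.0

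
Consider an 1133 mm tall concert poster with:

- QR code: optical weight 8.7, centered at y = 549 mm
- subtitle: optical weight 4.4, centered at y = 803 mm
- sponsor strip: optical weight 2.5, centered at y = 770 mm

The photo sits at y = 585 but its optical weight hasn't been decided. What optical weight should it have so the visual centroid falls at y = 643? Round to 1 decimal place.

Known weights sum to 8.7 + 4.4 + 2.5 = 15.6; their moment is 8.7·549 + 4.4·803 + 2.5·770 = 10234.5.
Balance at y = 643 requires (10234.5 + w·585) / (15.6 + w) = 643.
Solving: w = (643·15.6 − 10234.5) / (585 − 643) = -203.7 / -58 ≈ 3.51.

w ≈ 3.5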